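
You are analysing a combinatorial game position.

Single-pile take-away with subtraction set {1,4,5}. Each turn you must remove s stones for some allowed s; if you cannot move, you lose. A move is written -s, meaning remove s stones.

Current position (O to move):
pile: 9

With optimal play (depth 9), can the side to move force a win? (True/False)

[9] O move#1: -1:+1/8*, -4:-1/5, -5:-1/4
[8] X move#2: -1:-1/7*, -4:-1/4, -5:-1/3
[7] O move#3: -1:-1/6, -4:-1/3, -5:+1/2*
[2] X move#4: -1:-1/1*
[1] O move#5: -1:+1/0*
[0] end (terminal -1, X#6); searched 9 to 9

O winning at [9]: True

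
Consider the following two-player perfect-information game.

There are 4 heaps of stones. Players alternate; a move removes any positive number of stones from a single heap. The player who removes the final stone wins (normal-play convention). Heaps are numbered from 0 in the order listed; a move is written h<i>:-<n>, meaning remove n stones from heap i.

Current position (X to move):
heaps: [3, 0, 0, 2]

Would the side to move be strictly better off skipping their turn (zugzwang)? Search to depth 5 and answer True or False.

zugzwang((3,0,0,2), X) = False

[(3,0,0,2)] X move#1: h0:-1:+1/(2,0,0,2)*, h0:-2:-1/(1,0,0,2), h0:-3:-1/(0,0,0,2), h3:-1:-1/(3,0,0,1), h3:-2:-1/(3,0,0,0)
[(2,0,0,2)] O move#2: h0:-1:-1/(1,0,0,2)*, h0:-2:-1/(0,0,0,2), h3:-1:-1/(2,0,0,1), h3:-2:-1/(2,0,0,0)
[(1,0,0,2)] X move#3: h0:-1:-1/(0,0,0,2), h3:-1:+1/(1,0,0,1)*, h3:-2:-1/(1,0,0,0)
[(1,0,0,1)] O move#4: h0:-1:-1/(0,0,0,1)*, h3:-1:-1/(1,0,0,0)
[(0,0,0,1)] X move#5: h3:-1:+1/(0,0,0,0)*
[(0,0,0,0)] end (terminal -1, O#6); searched (3,0,0,2) to 5
suppose X passes — search the same position with O to move:
pass> [(3,0,0,2)] O move#1: h0:-1:+1/(2,0,0,2)*, h0:-2:-1/(1,0,0,2), h0:-3:-1/(0,0,0,2), h3:-1:-1/(3,0,0,1), h3:-2:-1/(3,0,0,0)
pass> [(2,0,0,2)] X move#2: h0:-1:-1/(1,0,0,2)*, h0:-2:-1/(0,0,0,2), h3:-1:-1/(2,0,0,1), h3:-2:-1/(2,0,0,0)
pass> [(1,0,0,2)] O move#3: h0:-1:-1/(0,0,0,2), h3:-1:+1/(1,0,0,1)*, h3:-2:-1/(1,0,0,0)
pass> [(1,0,0,1)] X move#4: h0:-1:-1/(0,0,0,1)*, h3:-1:-1/(1,0,0,0)
pass> [(0,0,0,1)] O move#5: h3:-1:+1/(0,0,0,0)*
pass> [(0,0,0,0)] end (terminal -1, X#6); searched (3,0,0,2) to 5
for X: play +1, pass -1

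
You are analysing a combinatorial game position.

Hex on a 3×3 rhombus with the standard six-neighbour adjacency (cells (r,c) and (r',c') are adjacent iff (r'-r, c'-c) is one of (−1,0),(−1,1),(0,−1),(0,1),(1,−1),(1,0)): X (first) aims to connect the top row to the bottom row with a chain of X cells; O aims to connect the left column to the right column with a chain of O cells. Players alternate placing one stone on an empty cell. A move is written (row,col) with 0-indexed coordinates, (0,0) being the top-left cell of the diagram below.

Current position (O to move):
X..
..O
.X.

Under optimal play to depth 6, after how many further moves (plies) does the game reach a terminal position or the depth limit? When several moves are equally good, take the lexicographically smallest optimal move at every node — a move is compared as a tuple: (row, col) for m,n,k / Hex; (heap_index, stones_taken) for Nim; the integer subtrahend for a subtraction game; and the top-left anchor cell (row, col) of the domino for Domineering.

p1 O@[X../..O/.X.]: (0,1)[XO./..O/.X.]-1 (0,2)[X.O/..O/.X.]-1 (1,0)[X../O.O/.X.]-1 (1,1)[X../.OO/.X.]+1* (2,0)[X../..O/OX.]-1 (2,2)[X../..O/.XO]-1
p2 X@[X../.OO/.X.]: (0,1)[XX./.OO/.X.]-1* (0,2)[X.X/.OO/.X.]-1 (1,0)[X../XOO/.X.]-1 (2,0)[X../.OO/XX.]-1 (2,2)[X../.OO/.XX]-1
p3 O@[XX./.OO/.X.]: (0,2)[XXO/.OO/.X.]+1* (1,0)[XX./OOO/.X.]+1 (2,0)[XX./.OO/OX.]+1 (2,2)[XX./.OO/.XO]+1
p4 X@[XXO/.OO/.X.]: (1,0)[XXO/XOO/.X.]-1* (2,0)[XXO/.OO/XX.]-1 (2,2)[XXO/.OO/.XX]-1
p5 O@[XXO/XOO/.X.]: (2,0)[XXO/XOO/OX.]+1* (2,2)[XXO/XOO/.XO]-1
p6 X@[XXO/XOO/OX.] terminal -1; root [X../..O/.X.] d6

PV length from [X../..O/.X.]: 5 plies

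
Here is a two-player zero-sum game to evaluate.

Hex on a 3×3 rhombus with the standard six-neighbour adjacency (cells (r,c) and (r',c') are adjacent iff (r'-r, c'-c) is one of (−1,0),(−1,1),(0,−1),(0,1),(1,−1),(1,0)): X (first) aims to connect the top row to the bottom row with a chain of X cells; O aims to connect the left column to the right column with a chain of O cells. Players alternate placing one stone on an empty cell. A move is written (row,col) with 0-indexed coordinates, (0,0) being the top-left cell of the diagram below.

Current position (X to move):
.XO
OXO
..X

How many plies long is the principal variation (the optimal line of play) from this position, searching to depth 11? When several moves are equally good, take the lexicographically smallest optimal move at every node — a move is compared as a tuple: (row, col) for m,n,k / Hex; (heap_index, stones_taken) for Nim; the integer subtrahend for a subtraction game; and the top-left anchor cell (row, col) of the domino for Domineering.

p1 X@[.XO/OXO/..X]: (0,0)[XXO/OXO/..X]+1* (2,0)[.XO/OXO/X.X]+1 (2,1)[.XO/OXO/.XX]+1
p2 O@[XXO/OXO/..X]: (2,0)[XXO/OXO/O.X]-1* (2,1)[XXO/OXO/.OX]-1
p3 X@[XXO/OXO/O.X]: (2,1)[XXO/OXO/OXX]+1*
p4 O@[XXO/OXO/OXX] terminal -1; root [.XO/OXO/..X] d11

PV length from [.XO/OXO/..X]: 3 plies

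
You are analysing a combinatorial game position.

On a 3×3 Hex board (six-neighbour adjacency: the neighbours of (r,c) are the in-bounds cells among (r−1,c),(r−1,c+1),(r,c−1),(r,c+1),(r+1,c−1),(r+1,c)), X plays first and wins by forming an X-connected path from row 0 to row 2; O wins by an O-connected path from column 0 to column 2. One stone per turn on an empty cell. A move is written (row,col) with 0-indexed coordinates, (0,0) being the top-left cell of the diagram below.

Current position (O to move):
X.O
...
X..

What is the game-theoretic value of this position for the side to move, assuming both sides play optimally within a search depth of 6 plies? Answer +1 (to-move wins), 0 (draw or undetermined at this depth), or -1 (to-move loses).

value(X.O/.../X.., O) = +1

p1 O@[X.O/.../X..]: (0,1)[XOO/.../X..]-1 (1,0)[X.O/O../X..]+1* (1,1)[X.O/.O./X..]-1 (1,2)[X.O/..O/X..]-1 (2,1)[X.O/.../XO.]-1 (2,2)[X.O/.../X.O]-1
p2 X@[X.O/O../X..]: (0,1)[XXO/O../X..]-1* (1,1)[X.O/OX./X..]-1 (1,2)[X.O/O.X/X..]-1 (2,1)[X.O/O../XX.]-1 (2,2)[X.O/O../X.X]-1
p3 O@[XXO/O../X..]: (1,1)[XXO/OO./X..]+1* (1,2)[XXO/O.O/X..]-1 (2,1)[XXO/O../XO.]-1 (2,2)[XXO/O../X.O]-1
p4 X@[XXO/OO./X..] terminal -1; root [X.O/.../X..] d6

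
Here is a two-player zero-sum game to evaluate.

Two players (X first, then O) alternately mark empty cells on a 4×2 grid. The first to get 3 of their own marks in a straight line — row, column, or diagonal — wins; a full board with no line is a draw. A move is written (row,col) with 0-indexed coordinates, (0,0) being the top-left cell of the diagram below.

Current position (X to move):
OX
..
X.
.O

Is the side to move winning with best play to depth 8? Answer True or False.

p1 X@[OX/../X./.O]: (1,0)[OX/X./X./.O]+0* (1,1)[OX/.X/X./.O]+0 (2,1)[OX/../XX/.O]+0 (3,0)[OX/../X./XO]+0
p2 O@[OX/X./X./.O]: (1,1)[OX/XO/X./.O]-1 (2,1)[OX/X./XO/.O]-1 (3,0)[OX/X./X./OO]+0*
p3 X@[OX/X./X./OO]: (1,1)[OX/XX/X./OO]+0* (2,1)[OX/X./XX/OO]+0
p4 O@[OX/XX/X./OO]: (2,1)[OX/XX/XO/OO]+0*
p5 X@[OX/XX/XO/OO] terminal +0; root [OX/../X./.O] d8

X winning at [OX/../X./.O]: False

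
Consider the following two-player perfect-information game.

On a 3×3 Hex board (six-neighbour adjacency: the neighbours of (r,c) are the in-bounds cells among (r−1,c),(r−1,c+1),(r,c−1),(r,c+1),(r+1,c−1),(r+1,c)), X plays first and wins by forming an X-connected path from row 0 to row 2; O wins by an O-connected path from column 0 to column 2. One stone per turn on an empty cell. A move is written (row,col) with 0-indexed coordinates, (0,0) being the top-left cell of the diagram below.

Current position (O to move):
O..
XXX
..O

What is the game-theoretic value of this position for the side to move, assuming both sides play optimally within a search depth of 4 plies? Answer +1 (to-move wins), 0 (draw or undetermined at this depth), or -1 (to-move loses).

value(O../XXX/..O, O) = -1

p1 O@[O../XXX/..O]: (0,1)[OO./XXX/..O]-1* (0,2)[O.O/XXX/..O]-1 (2,0)[O../XXX/O.O]-1 (2,1)[O../XXX/.OO]-1
p2 X@[OO./XXX/..O]: (0,2)[OOX/XXX/..O]+1* (2,0)[OO./XXX/X.O]-1 (2,1)[OO./XXX/.XO]-1
p3 O@[OOX/XXX/..O]: (2,0)[OOX/XXX/O.O]-1* (2,1)[OOX/XXX/.OO]-1
p4 X@[OOX/XXX/O.O]: (2,1)[OOX/XXX/OXO]+1*
p5 O@[OOX/XXX/OXO] terminal -1; root [O../XXX/..O] d4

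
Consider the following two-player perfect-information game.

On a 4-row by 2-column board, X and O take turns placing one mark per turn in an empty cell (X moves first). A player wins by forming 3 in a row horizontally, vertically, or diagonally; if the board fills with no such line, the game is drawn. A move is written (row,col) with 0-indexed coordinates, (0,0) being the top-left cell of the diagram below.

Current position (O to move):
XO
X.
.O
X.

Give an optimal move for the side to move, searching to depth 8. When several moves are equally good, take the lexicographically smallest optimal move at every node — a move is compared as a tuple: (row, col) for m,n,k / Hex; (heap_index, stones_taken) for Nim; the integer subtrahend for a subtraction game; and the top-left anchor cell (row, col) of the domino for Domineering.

O's best at [XO/X./.O/X.]: (1,1)

p1 O@[XO/X./.O/X.]: (1,1)[XO/XO/.O/X.]+1* (2,0)[XO/X./OO/X.]+0 (3,1)[XO/X./.O/XO]-1
p2 X@[XO/XO/.O/X.] terminal -1; root [XO/X./.O/X.] d8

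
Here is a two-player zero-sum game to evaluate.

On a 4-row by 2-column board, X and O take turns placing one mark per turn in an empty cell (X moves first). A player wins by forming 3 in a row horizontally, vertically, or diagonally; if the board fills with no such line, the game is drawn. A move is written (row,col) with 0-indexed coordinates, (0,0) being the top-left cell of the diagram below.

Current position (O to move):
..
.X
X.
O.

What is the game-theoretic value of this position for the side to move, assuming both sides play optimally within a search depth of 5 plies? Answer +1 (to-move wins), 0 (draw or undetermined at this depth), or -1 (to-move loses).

value(../.X/X./O., O) = 0

[../.X/X./O.] O move#1: (0,0):-1/O./.X/X./O., (0,1):+0/.O/.X/X./O.*, (1,0):-1/../OX/X./O., (2,1):+0/../.X/XO/O., (3,1):+0/../.X/X./OO
[.O/.X/X./O.] X move#2: (0,0):+0/XO/.X/X./O.*, (1,0):+0/.O/XX/X./O., (2,1):+0/.O/.X/XX/O., (3,1):+0/.O/.X/X./OX
[XO/.X/X./O.] O move#3: (1,0):+0/XO/OX/X./O.*, (2,1):-1/XO/.X/XO/O., (3,1):-1/XO/.X/X./OO
[XO/OX/X./O.] X move#4: (2,1):+0/XO/OX/XX/O.*, (3,1):+0/XO/OX/X./OX
[XO/OX/XX/O.] O move#5: (3,1):+0/XO/OX/XX/OO*
[XO/OX/XX/OO] end (terminal +0, X#6); searched ../.X/X./O. to 5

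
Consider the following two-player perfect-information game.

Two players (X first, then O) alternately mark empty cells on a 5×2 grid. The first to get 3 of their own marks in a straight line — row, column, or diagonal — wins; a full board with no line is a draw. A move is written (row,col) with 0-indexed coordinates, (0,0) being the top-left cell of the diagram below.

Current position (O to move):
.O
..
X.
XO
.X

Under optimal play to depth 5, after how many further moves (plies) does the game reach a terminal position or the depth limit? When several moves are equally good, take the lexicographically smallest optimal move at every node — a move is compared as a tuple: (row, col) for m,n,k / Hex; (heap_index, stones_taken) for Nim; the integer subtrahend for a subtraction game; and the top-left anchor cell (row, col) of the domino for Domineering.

p1 O@[.O/../X./XO/.X]: (0,0)[OO/../X./XO/.X]-1* (1,0)[.O/O./X./XO/.X]-1 (1,1)[.O/.O/X./XO/.X]-1 (2,1)[.O/../XO/XO/.X]-1 (4,0)[.O/../X./XO/OX]-1
p2 X@[OO/../X./XO/.X]: (1,0)[OO/X./X./XO/.X]+1* (1,1)[OO/.X/X./XO/.X]+1 (2,1)[OO/../XX/XO/.X]+1 (4,0)[OO/../X./XO/XX]+1
p3 O@[OO/X./X./XO/.X] terminal -1; root [.O/../X./XO/.X] d5

PV length from [.O/../X./XO/.X]: 2 plies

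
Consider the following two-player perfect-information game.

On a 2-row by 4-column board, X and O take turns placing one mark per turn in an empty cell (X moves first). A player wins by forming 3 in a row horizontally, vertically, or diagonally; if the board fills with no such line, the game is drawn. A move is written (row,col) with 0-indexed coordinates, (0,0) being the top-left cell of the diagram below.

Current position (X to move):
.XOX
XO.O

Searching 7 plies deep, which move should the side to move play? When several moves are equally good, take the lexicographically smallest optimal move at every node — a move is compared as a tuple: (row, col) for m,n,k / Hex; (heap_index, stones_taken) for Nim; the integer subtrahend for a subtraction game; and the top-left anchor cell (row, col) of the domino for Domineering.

[.XOX/XO.O] X move#1: (0,0):-1/XXOX/XO.O, (1,2):+0/.XOX/XOXO*
[.XOX/XOXO] O move#2: (0,0):+0/OXOX/XOXO*
[OXOX/XOXO] end (terminal +0, X#3); searched .XOX/XO.O to 7

X's best at [.XOX/XO.O]: (1,2)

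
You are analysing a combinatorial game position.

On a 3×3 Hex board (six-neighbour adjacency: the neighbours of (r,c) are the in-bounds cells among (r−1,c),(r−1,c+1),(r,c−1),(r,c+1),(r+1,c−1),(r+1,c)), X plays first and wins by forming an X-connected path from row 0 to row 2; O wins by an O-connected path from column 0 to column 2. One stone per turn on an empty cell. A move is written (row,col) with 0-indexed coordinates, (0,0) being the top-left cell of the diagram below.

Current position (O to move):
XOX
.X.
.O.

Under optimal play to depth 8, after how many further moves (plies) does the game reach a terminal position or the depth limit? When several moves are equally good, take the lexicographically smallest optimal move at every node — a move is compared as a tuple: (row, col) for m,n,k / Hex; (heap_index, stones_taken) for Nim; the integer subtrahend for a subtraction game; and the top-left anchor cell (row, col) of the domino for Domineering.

[XOX/.X./.O.] O move#1: (1,0):-1/XOX/OX./.O., (1,2):-1/XOX/.XO/.O., (2,0):+1/XOX/.X./OO.*, (2,2):-1/XOX/.X./.OO
[XOX/.X./OO.] X move#2: (1,0):-1/XOX/XX./OO.*, (1,2):-1/XOX/.XX/OO., (2,2):-1/XOX/.X./OOX
[XOX/XX./OO.] O move#3: (1,2):+1/XOX/XXO/OO.*, (2,2):+1/XOX/XX./OOO
[XOX/XXO/OO.] end (terminal -1, X#4); searched XOX/.X./.O. to 8

PV length from [XOX/.X./.O.]: 3 plies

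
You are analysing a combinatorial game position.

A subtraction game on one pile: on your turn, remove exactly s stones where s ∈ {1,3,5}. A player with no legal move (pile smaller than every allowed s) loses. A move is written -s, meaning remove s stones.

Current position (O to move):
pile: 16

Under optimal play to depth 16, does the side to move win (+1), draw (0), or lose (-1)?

value(16, O) = -1

[16] O move#1: -1:-1/15*, -3:-1/13, -5:-1/11
[15] X move#2: -1:+1/14*, -3:+1/12, -5:+1/10
[14] O move#3: -1:-1/13*, -3:-1/11, -5:-1/9
[13] X move#4: -1:+1/12*, -3:+1/10, -5:+1/8
[12] O move#5: -1:-1/11*, -3:-1/9, -5:-1/7
[11] X move#6: -1:+1/10*, -3:+1/8, -5:+1/6
[10] O move#7: -1:-1/9*, -3:-1/7, -5:-1/5
[9] X move#8: -1:+1/8*, -3:+1/6, -5:+1/4
[8] O move#9: -1:-1/7*, -3:-1/5, -5:-1/3
[7] X move#10: -1:+1/6*, -3:+1/4, -5:+1/2
[6] O move#11: -1:-1/5*, -3:-1/3, -5:-1/1
[5] X move#12: -1:+1/4*, -3:+1/2, -5:+1/0
[4] O move#13: -1:-1/3*, -3:-1/1
[3] X move#14: -1:+1/2*, -3:+1/0
[2] O move#15: -1:-1/1*
[1] X move#16: -1:+1/0*
[0] end (terminal -1, O#17); searched 16 to 16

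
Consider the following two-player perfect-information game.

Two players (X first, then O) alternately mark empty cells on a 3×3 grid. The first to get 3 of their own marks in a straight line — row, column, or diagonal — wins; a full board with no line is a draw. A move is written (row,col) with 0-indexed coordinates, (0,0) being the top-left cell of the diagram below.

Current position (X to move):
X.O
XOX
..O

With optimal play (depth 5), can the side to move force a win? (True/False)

X winning at [X.O/XOX/..O]: True

p1 X@[X.O/XOX/..O]: (0,1)[XXO/XOX/..O]-1 (2,0)[X.O/XOX/X.O]+1* (2,1)[X.O/XOX/.XO]-1
p2 O@[X.O/XOX/X.O] terminal -1; root [X.O/XOX/..O] d5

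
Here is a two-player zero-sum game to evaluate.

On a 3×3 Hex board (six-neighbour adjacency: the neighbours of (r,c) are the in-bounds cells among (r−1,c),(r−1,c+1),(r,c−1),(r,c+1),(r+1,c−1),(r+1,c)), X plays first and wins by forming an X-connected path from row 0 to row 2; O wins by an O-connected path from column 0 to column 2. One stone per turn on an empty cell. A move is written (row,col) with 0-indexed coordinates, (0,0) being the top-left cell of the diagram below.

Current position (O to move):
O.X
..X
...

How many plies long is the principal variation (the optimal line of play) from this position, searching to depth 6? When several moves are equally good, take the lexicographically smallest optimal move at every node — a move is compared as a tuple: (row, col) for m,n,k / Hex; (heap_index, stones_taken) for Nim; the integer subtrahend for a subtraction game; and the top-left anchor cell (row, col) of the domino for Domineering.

PV length from [O.X/..X/...]: 6 plies

[O.X/..X/...] O move#1: (0,1):-1/OOX/..X/...*, (1,0):-1/O.X/O.X/..., (1,1):-1/O.X/.OX/..., (2,0):-1/O.X/..X/O.., (2,1):-1/O.X/..X/.O., (2,2):-1/O.X/..X/..O
[OOX/..X/...] X move#2: (1,0):+1/OOX/X.X/...*, (1,1):+1/OOX/.XX/..., (2,0):+1/OOX/..X/X.., (2,1):+1/OOX/..X/.X., (2,2):+1/OOX/..X/..X
[OOX/X.X/...] O move#3: (1,1):-1/OOX/XOX/...*, (2,0):-1/OOX/X.X/O.., (2,1):-1/OOX/X.X/.O., (2,2):-1/OOX/X.X/..O
[OOX/XOX/...] X move#4: (2,0):+1/OOX/XOX/X..*, (2,1):+1/OOX/XOX/.X., (2,2):+1/OOX/XOX/..X
[OOX/XOX/X..] O move#5: (2,1):-1/OOX/XOX/XO.*, (2,2):-1/OOX/XOX/X.O
[OOX/XOX/XO.] X move#6: (2,2):+1/OOX/XOX/XOX*
[OOX/XOX/XOX] end (terminal -1, O#7); searched O.X/..X/... to 6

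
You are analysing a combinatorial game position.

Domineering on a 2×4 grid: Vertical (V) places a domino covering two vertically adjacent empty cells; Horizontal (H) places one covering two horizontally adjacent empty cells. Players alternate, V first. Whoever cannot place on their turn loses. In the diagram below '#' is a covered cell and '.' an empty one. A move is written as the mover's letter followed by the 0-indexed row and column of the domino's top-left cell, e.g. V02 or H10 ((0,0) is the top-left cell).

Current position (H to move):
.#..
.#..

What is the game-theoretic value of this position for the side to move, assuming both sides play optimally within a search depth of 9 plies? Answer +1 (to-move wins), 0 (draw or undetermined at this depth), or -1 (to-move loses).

value(.#../.#.., H) = +1

ply 1, H at .#../.#.. | H02=+1→.###/.#..*; H12=+1→.#../.###
ply 2, V at .###/.#.. | V00=-1→####/##..*
ply 3, H at ####/##.. | H12=+1→####/####*
ply 4: ####/#### is terminal -1 (V); from .#../.#.. depth 9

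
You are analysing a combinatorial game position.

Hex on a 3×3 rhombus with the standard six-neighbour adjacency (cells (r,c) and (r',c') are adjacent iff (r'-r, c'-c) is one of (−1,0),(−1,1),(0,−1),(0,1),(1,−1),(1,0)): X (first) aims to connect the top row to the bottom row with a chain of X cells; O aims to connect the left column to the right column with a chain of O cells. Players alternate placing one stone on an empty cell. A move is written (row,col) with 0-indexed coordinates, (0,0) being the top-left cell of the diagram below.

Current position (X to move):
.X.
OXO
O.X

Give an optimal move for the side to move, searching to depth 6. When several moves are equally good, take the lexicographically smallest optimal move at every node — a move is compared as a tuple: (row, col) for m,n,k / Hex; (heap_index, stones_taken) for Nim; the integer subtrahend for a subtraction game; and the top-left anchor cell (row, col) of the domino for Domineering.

X's best at [.X./OXO/O.X]: (2,1)

p1 X@[.X./OXO/O.X]: (0,0)[XX./OXO/O.X]-1 (0,2)[.XX/OXO/O.X]-1 (2,1)[.X./OXO/OXX]+1*
p2 O@[.X./OXO/OXX] terminal -1; root [.X./OXO/O.X] d6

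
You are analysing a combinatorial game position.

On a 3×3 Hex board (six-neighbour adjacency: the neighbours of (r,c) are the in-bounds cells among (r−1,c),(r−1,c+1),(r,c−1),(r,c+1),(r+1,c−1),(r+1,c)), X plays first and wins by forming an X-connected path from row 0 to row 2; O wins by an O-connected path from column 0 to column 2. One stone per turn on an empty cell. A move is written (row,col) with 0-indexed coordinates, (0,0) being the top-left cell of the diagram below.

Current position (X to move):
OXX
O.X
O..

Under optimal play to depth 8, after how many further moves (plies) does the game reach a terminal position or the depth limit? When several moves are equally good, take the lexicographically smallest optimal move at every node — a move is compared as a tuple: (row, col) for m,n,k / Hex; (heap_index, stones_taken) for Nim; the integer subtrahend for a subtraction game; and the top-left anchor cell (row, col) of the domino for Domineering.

ply 1, X at OXX/O.X/O.. | (1,1)=+1→OXX/OXX/O..*; (2,1)=+1→OXX/O.X/OX.; (2,2)=+1→OXX/O.X/O.X
ply 2, O at OXX/OXX/O.. | (2,1)=-1→OXX/OXX/OO.*; (2,2)=-1→OXX/OXX/O.O
ply 3, X at OXX/OXX/OO. | (2,2)=+1→OXX/OXX/OOX*
ply 4: OXX/OXX/OOX is terminal -1 (O); from OXX/O.X/O.. depth 8

PV length from [OXX/O.X/O..]: 3 plies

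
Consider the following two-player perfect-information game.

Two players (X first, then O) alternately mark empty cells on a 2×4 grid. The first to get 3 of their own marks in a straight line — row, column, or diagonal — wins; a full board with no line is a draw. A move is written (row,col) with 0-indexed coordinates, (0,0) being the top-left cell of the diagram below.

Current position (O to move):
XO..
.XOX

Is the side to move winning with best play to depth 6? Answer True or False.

ply 1, O at XO../.XOX | (0,2)=+0→XOO./.XOX*; (0,3)=+0→XO.O/.XOX; (1,0)=+0→XO../OXOX
ply 2, X at XOO./.XOX | (0,3)=+0→XOOX/.XOX*; (1,0)=-1→XOO./XXOX
ply 3, O at XOOX/.XOX | (1,0)=+0→XOOX/OXOX*
ply 4: XOOX/OXOX is terminal +0 (X); from XO../.XOX depth 6

O winning at [XO../.XOX]: False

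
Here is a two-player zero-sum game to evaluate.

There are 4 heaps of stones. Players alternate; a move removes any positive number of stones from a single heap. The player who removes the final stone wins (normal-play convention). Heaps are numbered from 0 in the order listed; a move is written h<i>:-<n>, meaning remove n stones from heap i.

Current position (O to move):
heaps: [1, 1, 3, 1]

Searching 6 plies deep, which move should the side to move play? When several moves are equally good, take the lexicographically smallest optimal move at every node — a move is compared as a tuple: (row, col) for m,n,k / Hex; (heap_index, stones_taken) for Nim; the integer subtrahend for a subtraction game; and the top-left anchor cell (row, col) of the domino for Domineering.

p1 O@[(1,1,3,1)]: h0:-1[(0,1,3,1)]-1 h1:-1[(1,0,3,1)]-1 h2:-1[(1,1,2,1)]-1 h2:-2[(1,1,1,1)]+1* h2:-3[(1,1,0,1)]-1 h3:-1[(1,1,3,0)]-1
p2 X@[(1,1,1,1)]: h0:-1[(0,1,1,1)]-1* h1:-1[(1,0,1,1)]-1 h2:-1[(1,1,0,1)]-1 h3:-1[(1,1,1,0)]-1
p3 O@[(0,1,1,1)]: h1:-1[(0,0,1,1)]+1* h2:-1[(0,1,0,1)]+1 h3:-1[(0,1,1,0)]+1
p4 X@[(0,0,1,1)]: h2:-1[(0,0,0,1)]-1* h3:-1[(0,0,1,0)]-1
p5 O@[(0,0,0,1)]: h3:-1[(0,0,0,0)]+1*
p6 X@[(0,0,0,0)] terminal -1; root [(1,1,3,1)] d6

O's best at [(1,1,3,1)]: h2:-2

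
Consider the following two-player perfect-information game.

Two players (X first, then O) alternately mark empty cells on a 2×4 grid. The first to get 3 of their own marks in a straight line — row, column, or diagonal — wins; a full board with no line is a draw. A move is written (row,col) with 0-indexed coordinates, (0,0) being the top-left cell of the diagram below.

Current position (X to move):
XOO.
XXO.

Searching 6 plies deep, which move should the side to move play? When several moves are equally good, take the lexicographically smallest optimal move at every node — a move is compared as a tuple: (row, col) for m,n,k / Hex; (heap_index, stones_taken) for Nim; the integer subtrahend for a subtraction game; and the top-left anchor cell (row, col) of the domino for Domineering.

ply 1, X at XOO./XXO. | (0,3)=+0→XOOX/XXO.*; (1,3)=-1→XOO./XXOX
ply 2, O at XOOX/XXO. | (1,3)=+0→XOOX/XXOO*
ply 3: XOOX/XXOO is terminal +0 (X); from XOO./XXO. depth 6

X's best at [XOO./XXO.]: (0,3)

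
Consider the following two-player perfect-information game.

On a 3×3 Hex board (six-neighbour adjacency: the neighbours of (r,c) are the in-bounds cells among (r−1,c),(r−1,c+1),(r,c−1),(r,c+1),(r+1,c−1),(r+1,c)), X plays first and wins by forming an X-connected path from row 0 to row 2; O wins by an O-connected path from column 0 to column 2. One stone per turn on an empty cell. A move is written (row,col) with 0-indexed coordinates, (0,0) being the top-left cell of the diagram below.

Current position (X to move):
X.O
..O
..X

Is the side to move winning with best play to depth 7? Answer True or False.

p1 X@[X.O/..O/..X]: (0,1)[XXO/..O/..X]-1 (1,0)[X.O/X.O/..X]-1 (1,1)[X.O/.XO/..X]+1* (2,0)[X.O/..O/X.X]-1 (2,1)[X.O/..O/.XX]-1
p2 O@[X.O/.XO/..X]: (0,1)[XOO/.XO/..X]-1* (1,0)[X.O/OXO/..X]-1 (2,0)[X.O/.XO/O.X]-1 (2,1)[X.O/.XO/.OX]-1
p3 X@[XOO/.XO/..X]: (1,0)[XOO/XXO/..X]+1* (2,0)[XOO/.XO/X.X]-1 (2,1)[XOO/.XO/.XX]-1
p4 O@[XOO/XXO/..X]: (2,0)[XOO/XXO/O.X]-1* (2,1)[XOO/XXO/.OX]-1
p5 X@[XOO/XXO/O.X]: (2,1)[XOO/XXO/OXX]+1*
p6 O@[XOO/XXO/OXX] terminal -1; root [X.O/..O/..X] d7

X winning at [X.O/..O/..X]: True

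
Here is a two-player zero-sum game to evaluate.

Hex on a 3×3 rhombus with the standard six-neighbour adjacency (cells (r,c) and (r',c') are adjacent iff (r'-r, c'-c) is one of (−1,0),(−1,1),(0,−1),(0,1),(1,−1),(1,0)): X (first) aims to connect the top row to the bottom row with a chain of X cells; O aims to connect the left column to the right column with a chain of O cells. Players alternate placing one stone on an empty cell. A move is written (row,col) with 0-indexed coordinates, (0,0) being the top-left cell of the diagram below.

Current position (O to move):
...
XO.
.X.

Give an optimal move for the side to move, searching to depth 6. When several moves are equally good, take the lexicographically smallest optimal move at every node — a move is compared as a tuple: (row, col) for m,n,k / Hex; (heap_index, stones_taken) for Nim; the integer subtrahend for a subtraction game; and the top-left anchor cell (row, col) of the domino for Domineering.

O's best at [.../XO./.X.]: (0,0)

[.../XO./.X.] O move#1: (0,0):+1/O../XO./.X.*, (0,1):+1/.O./XO./.X., (0,2):-1/..O/XO./.X., (1,2):-1/.../XOO/.X., (2,0):+1/.../XO./OX., (2,2):-1/.../XO./.XO
[O../XO./.X.] X move#2: (0,1):-1/OX./XO./.X.*, (0,2):-1/O.X/XO./.X., (1,2):-1/O../XOX/.X., (2,0):-1/O../XO./XX., (2,2):-1/O../XO./.XX
[OX./XO./.X.] O move#3: (0,2):-1/OXO/XO./.X., (1,2):-1/OX./XOO/.X., (2,0):+1/OX./XO./OX.*, (2,2):-1/OX./XO./.XO
[OX./XO./OX.] X move#4: (0,2):-1/OXX/XO./OX.*, (1,2):-1/OX./XOX/OX., (2,2):-1/OX./XO./OXX
[OXX/XO./OX.] O move#5: (1,2):+1/OXX/XOO/OX.*, (2,2):-1/OXX/XO./OXO
[OXX/XOO/OX.] end (terminal -1, X#6); searched .../XO./.X. to 6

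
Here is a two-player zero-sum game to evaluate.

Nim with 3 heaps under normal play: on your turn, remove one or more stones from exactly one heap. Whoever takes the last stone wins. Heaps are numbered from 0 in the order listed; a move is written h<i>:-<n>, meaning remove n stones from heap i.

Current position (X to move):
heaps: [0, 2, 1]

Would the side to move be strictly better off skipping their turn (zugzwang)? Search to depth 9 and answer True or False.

zugzwang((0,2,1), X) = False

ply 1, X at (0,2,1) | h1:-1=+1→(0,1,1)*; h1:-2=-1→(0,0,1); h2:-1=-1→(0,2,0)
ply 2, O at (0,1,1) | h1:-1=-1→(0,0,1)*; h2:-1=-1→(0,1,0)
ply 3, X at (0,0,1) | h2:-1=+1→(0,0,0)*
ply 4: (0,0,0) is terminal -1 (O); from (0,2,1) depth 9
pass branch (O moves first from the same position):
  | ply 1, O at (0,2,1) | h1:-1=+1→(0,1,1)*; h1:-2=-1→(0,0,1); h2:-1=-1→(0,2,0)
  | ply 2, X at (0,1,1) | h1:-1=-1→(0,0,1)*; h2:-1=-1→(0,1,0)
  | ply 3, O at (0,0,1) | h2:-1=+1→(0,0,0)*
  | ply 4: (0,0,0) is terminal -1 (X); from (0,2,1) depth 9
X moving scores +1; X passing scores -1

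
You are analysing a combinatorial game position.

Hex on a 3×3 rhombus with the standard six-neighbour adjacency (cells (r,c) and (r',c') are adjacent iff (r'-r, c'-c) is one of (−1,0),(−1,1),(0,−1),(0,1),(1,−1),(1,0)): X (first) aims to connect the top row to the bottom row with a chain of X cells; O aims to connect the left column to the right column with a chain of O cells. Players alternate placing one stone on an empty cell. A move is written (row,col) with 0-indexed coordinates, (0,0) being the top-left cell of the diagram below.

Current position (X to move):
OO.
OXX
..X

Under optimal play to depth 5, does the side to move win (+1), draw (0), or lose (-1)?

value(OO./OXX/..X, X) = +1

p1 X@[OO./OXX/..X]: (0,2)[OOX/OXX/..X]+1* (2,0)[OO./OXX/X.X]-1 (2,1)[OO./OXX/.XX]-1
p2 O@[OOX/OXX/..X] terminal -1; root [OO./OXX/..X] d5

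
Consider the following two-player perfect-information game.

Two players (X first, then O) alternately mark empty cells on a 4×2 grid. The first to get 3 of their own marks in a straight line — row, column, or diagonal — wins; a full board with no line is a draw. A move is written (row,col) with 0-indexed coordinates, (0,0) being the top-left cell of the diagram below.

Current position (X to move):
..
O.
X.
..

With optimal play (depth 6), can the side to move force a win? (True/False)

[../O./X./..] X move#1: (0,0):+0/X./O./X./..*, (0,1):+0/.X/O./X./.., (1,1):+0/../OX/X./.., (2,1):+0/../O./XX/.., (3,0):+0/../O./X./X., (3,1):+0/../O./X./.X
[X./O./X./..] O move#2: (0,1):+0/XO/O./X./..*, (1,1):+0/X./OO/X./.., (2,1):+0/X./O./XO/.., (3,0):+0/X./O./X./O., (3,1):+0/X./O./X./.O
[XO/O./X./..] X move#3: (1,1):+0/XO/OX/X./..*, (2,1):+0/XO/O./XX/.., (3,0):+0/XO/O./X./X., (3,1):+0/XO/O./X./.X
[XO/OX/X./..] O move#4: (2,1):+0/XO/OX/XO/..*, (3,0):+0/XO/OX/X./O., (3,1):+0/XO/OX/X./.O
[XO/OX/XO/..] X move#5: (3,0):+0/XO/OX/XO/X.*, (3,1):+0/XO/OX/XO/.X
[XO/OX/XO/X.] O move#6: (3,1):+0/XO/OX/XO/XO*
[XO/OX/XO/XO] end (terminal +0, X#7); searched ../O./X./.. to 6

X winning at [../O./X./..]: False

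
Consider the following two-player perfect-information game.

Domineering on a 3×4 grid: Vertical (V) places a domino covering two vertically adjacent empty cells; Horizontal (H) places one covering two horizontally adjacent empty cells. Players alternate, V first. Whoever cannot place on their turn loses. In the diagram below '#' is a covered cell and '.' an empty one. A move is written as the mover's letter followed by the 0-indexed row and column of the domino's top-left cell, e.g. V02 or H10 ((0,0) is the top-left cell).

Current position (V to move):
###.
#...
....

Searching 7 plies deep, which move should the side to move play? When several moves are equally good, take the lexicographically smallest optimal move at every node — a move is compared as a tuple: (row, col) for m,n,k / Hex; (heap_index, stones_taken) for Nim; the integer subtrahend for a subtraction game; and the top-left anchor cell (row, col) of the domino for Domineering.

V's best at [###./#.../....]: V12

ply 1, V at ###./#.../.... | V03=-1→####/#..#/....; V11=-1→###./##../.#..; V12=+1→###./#.#./..#.*; V13=-1→###./#..#/...#
ply 2, H at ###./#.#./..#. | H20=-1→###./#.#./###.*
ply 3, V at ###./#.#./###. | V03=+1→####/#.##/###.*; V13=+1→###./#.##/####
ply 4: ####/#.##/###. is terminal -1 (H); from ###./#.../.... depth 7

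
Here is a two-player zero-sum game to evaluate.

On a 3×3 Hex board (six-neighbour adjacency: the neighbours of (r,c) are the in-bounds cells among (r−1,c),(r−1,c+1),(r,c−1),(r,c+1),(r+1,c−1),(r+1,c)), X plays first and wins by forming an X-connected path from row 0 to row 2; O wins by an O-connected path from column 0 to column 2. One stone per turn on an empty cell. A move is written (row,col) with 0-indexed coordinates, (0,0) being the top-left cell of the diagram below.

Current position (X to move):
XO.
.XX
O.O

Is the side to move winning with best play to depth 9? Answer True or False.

[XO./.XX/O.O] X move#1: (0,2):-1/XOX/.XX/O.O, (1,0):-1/XO./XXX/O.O, (2,1):+1/XO./.XX/OXO*
[XO./.XX/OXO] O move#2: (0,2):-1/XOO/.XX/OXO*, (1,0):-1/XO./OXX/OXO
[XOO/.XX/OXO] X move#3: (1,0):+1/XOO/XXX/OXO*
[XOO/XXX/OXO] end (terminal -1, O#4); searched XO./.XX/O.O to 9

X winning at [XO./.XX/O.O]: True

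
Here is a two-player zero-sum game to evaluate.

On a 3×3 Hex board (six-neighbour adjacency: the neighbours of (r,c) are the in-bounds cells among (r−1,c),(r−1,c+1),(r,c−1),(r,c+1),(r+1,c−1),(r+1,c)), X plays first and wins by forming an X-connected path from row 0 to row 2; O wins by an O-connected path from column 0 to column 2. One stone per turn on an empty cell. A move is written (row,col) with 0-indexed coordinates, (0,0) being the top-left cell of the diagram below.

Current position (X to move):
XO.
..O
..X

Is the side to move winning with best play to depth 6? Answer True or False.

X winning at [XO./..O/..X]: True

p1 X@[XO./..O/..X]: (0,2)[XOX/..O/..X]-1 (1,0)[XO./X.O/..X]-1 (1,1)[XO./.XO/..X]+1* (2,0)[XO./..O/X.X]-1 (2,1)[XO./..O/.XX]-1
p2 O@[XO./.XO/..X]: (0,2)[XOO/.XO/..X]-1* (1,0)[XO./OXO/..X]-1 (2,0)[XO./.XO/O.X]-1 (2,1)[XO./.XO/.OX]-1
p3 X@[XOO/.XO/..X]: (1,0)[XOO/XXO/..X]+1* (2,0)[XOO/.XO/X.X]-1 (2,1)[XOO/.XO/.XX]-1
p4 O@[XOO/XXO/..X]: (2,0)[XOO/XXO/O.X]-1* (2,1)[XOO/XXO/.OX]-1
p5 X@[XOO/XXO/O.X]: (2,1)[XOO/XXO/OXX]+1*
p6 O@[XOO/XXO/OXX] terminal -1; root [XO./..O/..X] d6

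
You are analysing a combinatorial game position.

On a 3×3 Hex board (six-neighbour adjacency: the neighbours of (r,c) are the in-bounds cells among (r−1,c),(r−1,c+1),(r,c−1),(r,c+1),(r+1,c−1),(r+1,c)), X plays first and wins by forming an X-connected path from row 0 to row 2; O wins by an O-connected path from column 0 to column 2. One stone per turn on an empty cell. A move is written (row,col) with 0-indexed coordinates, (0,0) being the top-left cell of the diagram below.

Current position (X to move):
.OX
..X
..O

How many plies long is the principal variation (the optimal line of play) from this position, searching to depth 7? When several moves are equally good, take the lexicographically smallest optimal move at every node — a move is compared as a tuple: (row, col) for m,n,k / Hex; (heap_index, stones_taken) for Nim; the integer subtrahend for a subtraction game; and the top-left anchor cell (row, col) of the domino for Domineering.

PV length from [.OX/..X/..O]: 5 plies

p1 X@[.OX/..X/..O]: (0,0)[XOX/..X/..O]+1* (1,0)[.OX/X.X/..O]+1 (1,1)[.OX/.XX/..O]+1 (2,0)[.OX/..X/X.O]+1 (2,1)[.OX/..X/.XO]+1
p2 O@[XOX/..X/..O]: (1,0)[XOX/O.X/..O]-1* (1,1)[XOX/.OX/..O]-1 (2,0)[XOX/..X/O.O]-1 (2,1)[XOX/..X/.OO]-1
p3 X@[XOX/O.X/..O]: (1,1)[XOX/OXX/..O]+1* (2,0)[XOX/O.X/X.O]+1 (2,1)[XOX/O.X/.XO]+1
p4 O@[XOX/OXX/..O]: (2,0)[XOX/OXX/O.O]-1* (2,1)[XOX/OXX/.OO]-1
p5 X@[XOX/OXX/O.O]: (2,1)[XOX/OXX/OXO]+1*
p6 O@[XOX/OXX/OXO] terminal -1; root [.OX/..X/..O] d7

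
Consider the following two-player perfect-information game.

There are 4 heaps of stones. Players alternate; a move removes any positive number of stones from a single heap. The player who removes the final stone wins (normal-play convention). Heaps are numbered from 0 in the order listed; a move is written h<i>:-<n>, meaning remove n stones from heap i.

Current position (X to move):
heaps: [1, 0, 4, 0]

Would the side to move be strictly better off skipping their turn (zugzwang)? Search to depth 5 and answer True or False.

ply 1, X at (1,0,4,0) | h0:-1=-1→(0,0,4,0); h2:-1=-1→(1,0,3,0); h2:-2=-1→(1,0,2,0); h2:-3=+1→(1,0,1,0)*; h2:-4=-1→(1,0,0,0)
ply 2, O at (1,0,1,0) | h0:-1=-1→(0,0,1,0)*; h2:-1=-1→(1,0,0,0)
ply 3, X at (0,0,1,0) | h2:-1=+1→(0,0,0,0)*
ply 4: (0,0,0,0) is terminal -1 (O); from (1,0,4,0) depth 5
pass branch (O moves first from the same position):
  | ply 1, O at (1,0,4,0) | h0:-1=-1→(0,0,4,0); h2:-1=-1→(1,0,3,0); h2:-2=-1→(1,0,2,0); h2:-3=+1→(1,0,1,0)*; h2:-4=-1→(1,0,0,0)
  | ply 2, X at (1,0,1,0) | h0:-1=-1→(0,0,1,0)*; h2:-1=-1→(1,0,0,0)
  | ply 3, O at (0,0,1,0) | h2:-1=+1→(0,0,0,0)*
  | ply 4: (0,0,0,0) is terminal -1 (X); from (1,0,4,0) depth 5
X moving scores +1; X passing scores -1

zugzwang((1,0,4,0), X) = False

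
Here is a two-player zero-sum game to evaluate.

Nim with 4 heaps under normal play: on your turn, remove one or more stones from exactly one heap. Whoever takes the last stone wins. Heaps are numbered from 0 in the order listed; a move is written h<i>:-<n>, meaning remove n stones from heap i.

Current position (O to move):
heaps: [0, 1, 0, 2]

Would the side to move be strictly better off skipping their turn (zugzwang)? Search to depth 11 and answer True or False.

p1 O@[(0,1,0,2)]: h1:-1[(0,0,0,2)]-1 h3:-1[(0,1,0,1)]+1* h3:-2[(0,1,0,0)]-1
p2 X@[(0,1,0,1)]: h1:-1[(0,0,0,1)]-1* h3:-1[(0,1,0,0)]-1
p3 O@[(0,0,0,1)]: h3:-1[(0,0,0,0)]+1*
p4 X@[(0,0,0,0)] terminal -1; root [(0,1,0,2)] d11
suppose O passes — search the same position with X to move:
pass> p1 X@[(0,1,0,2)]: h1:-1[(0,0,0,2)]-1 h3:-1[(0,1,0,1)]+1* h3:-2[(0,1,0,0)]-1
pass> p2 O@[(0,1,0,1)]: h1:-1[(0,0,0,1)]-1* h3:-1[(0,1,0,0)]-1
pass> p3 X@[(0,0,0,1)]: h3:-1[(0,0,0,0)]+1*
pass> p4 O@[(0,0,0,0)] terminal -1; root [(0,1,0,2)] d11
for O: play +1, pass -1

zugzwang((0,1,0,2), O) = False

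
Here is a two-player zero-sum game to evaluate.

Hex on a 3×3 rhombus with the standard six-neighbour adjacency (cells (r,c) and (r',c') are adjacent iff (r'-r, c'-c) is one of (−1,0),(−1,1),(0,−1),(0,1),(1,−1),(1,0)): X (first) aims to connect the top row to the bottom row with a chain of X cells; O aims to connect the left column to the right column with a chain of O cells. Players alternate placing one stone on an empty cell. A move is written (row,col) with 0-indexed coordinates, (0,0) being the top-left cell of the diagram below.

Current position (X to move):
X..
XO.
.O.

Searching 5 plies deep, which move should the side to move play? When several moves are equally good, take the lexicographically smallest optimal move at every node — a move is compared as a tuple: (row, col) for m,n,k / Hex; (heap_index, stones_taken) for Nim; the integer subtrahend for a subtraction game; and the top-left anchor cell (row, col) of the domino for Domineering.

[X../XO./.O.] X move#1: (0,1):-1/XX./XO./.O., (0,2):-1/X.X/XO./.O., (1,2):-1/X../XOX/.O., (2,0):+1/X../XO./XO.*, (2,2):-1/X../XO./.OX
[X../XO./XO.] end (terminal -1, O#2); searched X../XO./.O. to 5

X's best at [X../XO./.O.]: (2,0)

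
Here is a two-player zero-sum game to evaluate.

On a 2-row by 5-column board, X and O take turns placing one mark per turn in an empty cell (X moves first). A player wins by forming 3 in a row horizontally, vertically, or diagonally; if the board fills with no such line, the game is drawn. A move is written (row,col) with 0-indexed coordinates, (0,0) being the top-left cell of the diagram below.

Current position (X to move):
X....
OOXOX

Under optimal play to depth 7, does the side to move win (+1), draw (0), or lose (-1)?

p1 X@[X..../OOXOX]: (0,1)[XX.../OOXOX]+0* (0,2)[X.X../OOXOX]+0 (0,3)[X..X./OOXOX]+0 (0,4)[X...X/OOXOX]+0
p2 O@[XX.../OOXOX]: (0,2)[XXO../OOXOX]+0* (0,3)[XX.O./OOXOX]-1 (0,4)[XX..O/OOXOX]-1
p3 X@[XXO../OOXOX]: (0,3)[XXOX./OOXOX]+0* (0,4)[XXO.X/OOXOX]+0
p4 O@[XXOX./OOXOX]: (0,4)[XXOXO/OOXOX]+0*
p5 X@[XXOXO/OOXOX] terminal +0; root [X..../OOXOX] d7

value(X..../OOXOX, X) = 0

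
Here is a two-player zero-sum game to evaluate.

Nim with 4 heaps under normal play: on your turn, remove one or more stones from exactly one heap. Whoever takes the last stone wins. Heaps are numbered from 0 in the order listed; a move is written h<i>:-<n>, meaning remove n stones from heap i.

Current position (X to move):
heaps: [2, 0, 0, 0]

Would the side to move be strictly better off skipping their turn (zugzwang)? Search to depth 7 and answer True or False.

zugzwang((2,0,0,0), X) = False

[(2,0,0,0)] X move#1: h0:-1:-1/(1,0,0,0), h0:-2:+1/(0,0,0,0)*
[(0,0,0,0)] end (terminal -1, O#2); searched (2,0,0,0) to 7
pass branch (O moves first from the same position):
  | [(2,0,0,0)] O move#1: h0:-1:-1/(1,0,0,0), h0:-2:+1/(0,0,0,0)*
  | [(0,0,0,0)] end (terminal -1, X#2); searched (2,0,0,0) to 7
X moving scores +1; X passing scores -1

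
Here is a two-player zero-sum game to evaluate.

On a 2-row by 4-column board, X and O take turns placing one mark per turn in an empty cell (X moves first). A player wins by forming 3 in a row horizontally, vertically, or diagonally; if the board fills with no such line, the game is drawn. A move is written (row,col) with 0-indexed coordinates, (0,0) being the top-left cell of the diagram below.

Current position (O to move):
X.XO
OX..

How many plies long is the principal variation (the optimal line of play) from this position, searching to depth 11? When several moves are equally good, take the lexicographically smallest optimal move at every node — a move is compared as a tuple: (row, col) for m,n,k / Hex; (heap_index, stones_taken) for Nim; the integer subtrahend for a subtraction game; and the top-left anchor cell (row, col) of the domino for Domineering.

PV length from [X.XO/OX..]: 3 plies

[X.XO/OX..] O move#1: (0,1):+0/XOXO/OX..*, (1,2):-1/X.XO/OXO., (1,3):-1/X.XO/OX.O
[XOXO/OX..] X move#2: (1,2):+0/XOXO/OXX.*, (1,3):+0/XOXO/OX.X
[XOXO/OXX.] O move#3: (1,3):+0/XOXO/OXXO*
[XOXO/OXXO] end (terminal +0, X#4); searched X.XO/OX.. to 11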